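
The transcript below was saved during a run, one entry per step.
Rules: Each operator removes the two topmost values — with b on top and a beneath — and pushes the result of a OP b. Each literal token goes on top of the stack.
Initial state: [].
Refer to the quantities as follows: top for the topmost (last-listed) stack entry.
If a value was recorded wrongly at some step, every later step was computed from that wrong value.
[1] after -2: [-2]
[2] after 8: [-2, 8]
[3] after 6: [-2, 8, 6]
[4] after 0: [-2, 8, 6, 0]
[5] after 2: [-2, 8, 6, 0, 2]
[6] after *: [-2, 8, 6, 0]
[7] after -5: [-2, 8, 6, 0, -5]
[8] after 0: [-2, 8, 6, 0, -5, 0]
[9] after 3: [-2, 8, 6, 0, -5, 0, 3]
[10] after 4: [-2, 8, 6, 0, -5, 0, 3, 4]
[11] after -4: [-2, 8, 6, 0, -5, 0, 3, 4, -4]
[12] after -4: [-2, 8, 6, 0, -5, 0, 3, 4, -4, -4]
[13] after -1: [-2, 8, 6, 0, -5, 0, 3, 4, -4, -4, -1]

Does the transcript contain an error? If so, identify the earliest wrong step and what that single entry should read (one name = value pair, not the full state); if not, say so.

no error

step 1: push -2: top = -2 -> consistent with the transcript
step 2: push 8: top = 8 -> verified
step 3: push 6: top = 6 -> in agreement
step 4: push 0: top = 0 -> verified
step 5: push 2: top = 2 -> in agreement
step 6: 0 * 2 = 0 -> exactly as logged
step 7: push -5: top = -5 -> consistent with the transcript
step 8: push 0: top = 0 -> exactly as logged
step 9: push 3: top = 3 -> consistent with the transcript
step 10: push 4: top = 4 -> agrees with the transcript
step 11: push -4: top = -4 -> no discrepancy
step 12: push -4: top = -4 -> no discrepancy
step 13: push -1: top = -1 -> consistent with the transcript
The recomputation confirms every line.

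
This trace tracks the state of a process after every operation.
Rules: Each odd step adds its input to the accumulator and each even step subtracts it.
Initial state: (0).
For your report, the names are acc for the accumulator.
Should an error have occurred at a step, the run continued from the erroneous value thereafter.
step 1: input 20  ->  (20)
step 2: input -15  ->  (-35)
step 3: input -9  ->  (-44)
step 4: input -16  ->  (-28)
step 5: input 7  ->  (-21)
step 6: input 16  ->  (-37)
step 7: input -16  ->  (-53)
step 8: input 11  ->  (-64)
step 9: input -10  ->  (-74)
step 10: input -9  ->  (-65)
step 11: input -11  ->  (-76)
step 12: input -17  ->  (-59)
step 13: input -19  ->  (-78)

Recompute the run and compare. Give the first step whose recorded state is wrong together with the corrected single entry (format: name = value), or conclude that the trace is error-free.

step 2, acc = 35

step 1: acc = 0 + 20 = 20 -> verified
step 2: acc = 20 - -15 = 35 -> the recorded entry deviates here
Step 2 is the first one off; corrected, acc = 35.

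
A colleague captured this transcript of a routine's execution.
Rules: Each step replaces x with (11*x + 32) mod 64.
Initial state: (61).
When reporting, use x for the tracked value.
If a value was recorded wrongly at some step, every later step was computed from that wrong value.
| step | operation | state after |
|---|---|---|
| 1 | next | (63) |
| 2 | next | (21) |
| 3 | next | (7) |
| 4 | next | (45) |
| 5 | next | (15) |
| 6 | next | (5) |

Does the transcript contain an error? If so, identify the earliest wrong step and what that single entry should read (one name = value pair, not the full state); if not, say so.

Recomputing the run from the initial state:
step 1: x = 63
step 2: x = 21
step 3: x = 7
step 4: x = 45
step 5: x = 15
step 6: x = 5
This matches the transcript at every step.

no error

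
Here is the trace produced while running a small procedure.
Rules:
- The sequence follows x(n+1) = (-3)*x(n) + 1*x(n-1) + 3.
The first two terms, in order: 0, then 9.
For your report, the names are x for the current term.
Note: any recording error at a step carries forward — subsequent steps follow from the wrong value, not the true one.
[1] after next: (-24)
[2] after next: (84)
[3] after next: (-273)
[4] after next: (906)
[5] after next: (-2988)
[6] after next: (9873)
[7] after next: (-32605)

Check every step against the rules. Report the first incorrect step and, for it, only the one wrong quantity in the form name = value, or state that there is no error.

1. x = -3*(9) + (1)*(0) + (3) = -24 (verified)
2. x = -3*(-24) + (1)*(9) + (3) = 84 (verified)
3. x = -3*(84) + (1)*(-24) + (3) = -273 (no discrepancy)
4. x = -3*(-273) + (1)*(84) + (3) = 906 (agrees with the trace)
5. x = -3*(906) + (1)*(-273) + (3) = -2988 (same as recorded)
6. x = -3*(-2988) + (1)*(906) + (3) = 9873 (agrees with the trace)
7. x = -3*(9873) + (1)*(-2988) + (3) = -32604 (the recorded entry deviates here)
Step 7 is the first one off; corrected, x = -32604.

step 7, x = -32604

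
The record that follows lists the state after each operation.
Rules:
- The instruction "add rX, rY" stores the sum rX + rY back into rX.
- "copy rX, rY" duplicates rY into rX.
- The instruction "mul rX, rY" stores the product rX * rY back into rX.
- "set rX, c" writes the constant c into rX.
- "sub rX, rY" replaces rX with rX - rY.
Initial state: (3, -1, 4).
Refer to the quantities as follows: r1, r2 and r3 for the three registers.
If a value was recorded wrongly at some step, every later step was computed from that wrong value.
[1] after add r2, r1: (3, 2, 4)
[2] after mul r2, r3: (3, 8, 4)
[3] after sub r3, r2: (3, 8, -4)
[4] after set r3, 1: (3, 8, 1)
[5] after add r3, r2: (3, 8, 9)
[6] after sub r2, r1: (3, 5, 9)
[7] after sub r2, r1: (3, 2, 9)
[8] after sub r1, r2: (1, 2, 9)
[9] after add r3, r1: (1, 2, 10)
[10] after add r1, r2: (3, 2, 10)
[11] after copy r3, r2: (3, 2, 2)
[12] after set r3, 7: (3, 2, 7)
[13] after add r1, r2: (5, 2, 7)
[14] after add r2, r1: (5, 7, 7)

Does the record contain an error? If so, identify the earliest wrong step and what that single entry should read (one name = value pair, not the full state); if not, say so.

1. r2 = -1 + 3 = 2 (agrees with the record)
2. r2 = 2 * 4 = 8 (confirmed correct)
3. r3 = 4 - 8 = -4 (exactly as logged)
4. r3 = 1 (agrees with the record)
5. r3 = 1 + 8 = 9 (agrees with the record)
6. r2 = 8 - 3 = 5 (in agreement)
7. r2 = 5 - 3 = 2 (confirmed correct)
8. r1 = 3 - 2 = 1 (checks out)
9. r3 = 9 + 1 = 10 (in agreement)
10. r1 = 1 + 2 = 3 (confirmed correct)
11. r3 = 2 (confirmed correct)
12. r3 = 7 (in agreement)
13. r1 = 3 + 2 = 5 (agrees with the record)
14. r2 = 2 + 5 = 7 (no discrepancy)
No step deviates from the rules.

no error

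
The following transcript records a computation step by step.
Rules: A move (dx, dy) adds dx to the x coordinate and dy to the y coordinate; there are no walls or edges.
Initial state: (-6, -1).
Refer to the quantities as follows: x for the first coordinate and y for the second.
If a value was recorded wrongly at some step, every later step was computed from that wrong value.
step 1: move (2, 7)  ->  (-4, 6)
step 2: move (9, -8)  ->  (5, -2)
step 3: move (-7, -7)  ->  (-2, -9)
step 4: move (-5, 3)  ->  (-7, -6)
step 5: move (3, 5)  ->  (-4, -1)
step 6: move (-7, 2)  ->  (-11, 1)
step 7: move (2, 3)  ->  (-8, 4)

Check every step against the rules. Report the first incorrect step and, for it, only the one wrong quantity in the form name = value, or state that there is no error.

step 7, x = -9

Recomputing the run from the initial state:
step 1: x = -4, y = 6
step 2: x = 5, y = -2
step 3: x = -2, y = -9
step 4: x = -7, y = -6
step 5: x = -4, y = -1
step 6: x = -11, y = 1
step 7: x = -9, y = 4
The first disagreement with the transcript is at step 7, where the value should be x = -9.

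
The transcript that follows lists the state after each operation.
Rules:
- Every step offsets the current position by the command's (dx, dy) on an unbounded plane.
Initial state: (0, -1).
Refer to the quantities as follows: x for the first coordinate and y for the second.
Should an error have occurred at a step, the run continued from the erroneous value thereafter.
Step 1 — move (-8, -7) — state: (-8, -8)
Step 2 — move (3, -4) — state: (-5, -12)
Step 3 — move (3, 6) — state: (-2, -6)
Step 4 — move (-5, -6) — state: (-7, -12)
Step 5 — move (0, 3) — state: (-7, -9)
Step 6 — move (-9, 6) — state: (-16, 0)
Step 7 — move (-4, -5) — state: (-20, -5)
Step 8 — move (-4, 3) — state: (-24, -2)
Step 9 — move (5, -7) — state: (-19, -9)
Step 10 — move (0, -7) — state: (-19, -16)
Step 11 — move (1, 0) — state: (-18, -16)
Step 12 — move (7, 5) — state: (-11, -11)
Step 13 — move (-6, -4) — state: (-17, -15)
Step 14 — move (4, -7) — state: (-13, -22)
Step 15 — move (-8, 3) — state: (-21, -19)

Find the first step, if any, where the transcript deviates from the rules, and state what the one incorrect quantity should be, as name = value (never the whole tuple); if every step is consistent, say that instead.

step 6, y = -3

step 1: x = 0 + (-8) = -8, y = -1 + (-7) = -8 -> confirmed correct
step 2: x = -8 + (3) = -5, y = -8 + (-4) = -12 -> agrees with the transcript
step 3: x = -5 + (3) = -2, y = -12 + (6) = -6 -> matches
step 4: x = -2 + (-5) = -7, y = -6 + (-6) = -12 -> same as recorded
step 5: x = -7 + (0) = -7, y = -12 + (3) = -9 -> exactly as logged
step 6: x = -7 + (-9) = -16, y = -9 + (6) = -3 -> first mismatch against the transcript
First deviation found at step 6; the corrected entry is y = -3.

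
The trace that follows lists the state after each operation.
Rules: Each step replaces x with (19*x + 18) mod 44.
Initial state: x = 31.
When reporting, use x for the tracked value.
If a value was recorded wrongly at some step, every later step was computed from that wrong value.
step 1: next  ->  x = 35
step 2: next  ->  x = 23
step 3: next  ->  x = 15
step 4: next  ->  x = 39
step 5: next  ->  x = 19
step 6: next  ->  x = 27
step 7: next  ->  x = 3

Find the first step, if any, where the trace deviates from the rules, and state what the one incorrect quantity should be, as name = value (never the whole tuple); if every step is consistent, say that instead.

step 1: x = (19*31 + 18) mod 44 = 35 -> consistent with the trace
step 2: x = (19*35 + 18) mod 44 = 23 -> no discrepancy
step 3: x = (19*23 + 18) mod 44 = 15 -> agrees with the trace
step 4: x = (19*15 + 18) mod 44 = 39 -> consistent with the trace
step 5: x = (19*39 + 18) mod 44 = 11 -> not what was recorded
First incorrect step: 5; the correct value is x = 11.

step 5, x = 11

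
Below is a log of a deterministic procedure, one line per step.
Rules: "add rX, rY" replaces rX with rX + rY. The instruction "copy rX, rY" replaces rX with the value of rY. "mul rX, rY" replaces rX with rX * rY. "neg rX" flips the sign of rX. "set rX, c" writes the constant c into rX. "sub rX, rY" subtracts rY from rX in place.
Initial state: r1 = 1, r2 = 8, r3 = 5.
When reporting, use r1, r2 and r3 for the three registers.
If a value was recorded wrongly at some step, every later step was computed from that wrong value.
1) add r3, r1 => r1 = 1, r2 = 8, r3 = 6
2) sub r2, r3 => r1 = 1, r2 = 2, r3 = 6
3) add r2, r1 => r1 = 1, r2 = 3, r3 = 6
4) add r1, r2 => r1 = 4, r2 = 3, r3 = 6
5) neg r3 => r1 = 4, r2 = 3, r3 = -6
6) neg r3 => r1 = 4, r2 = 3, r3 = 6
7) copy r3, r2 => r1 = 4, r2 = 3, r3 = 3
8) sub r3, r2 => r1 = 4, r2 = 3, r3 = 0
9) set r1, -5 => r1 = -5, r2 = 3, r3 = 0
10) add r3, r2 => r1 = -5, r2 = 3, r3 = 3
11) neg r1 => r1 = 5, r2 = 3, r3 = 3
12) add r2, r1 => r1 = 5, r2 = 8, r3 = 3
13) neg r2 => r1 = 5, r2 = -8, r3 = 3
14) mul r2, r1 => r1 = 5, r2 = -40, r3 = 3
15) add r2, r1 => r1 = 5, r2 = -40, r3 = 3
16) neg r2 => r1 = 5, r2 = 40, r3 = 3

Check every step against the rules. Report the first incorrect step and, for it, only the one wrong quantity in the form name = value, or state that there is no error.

Recomputing the run from the initial state:
step 1: r1 = 1, r2 = 8, r3 = 6
step 2: r1 = 1, r2 = 2, r3 = 6
step 3: r1 = 1, r2 = 3, r3 = 6
step 4: r1 = 4, r2 = 3, r3 = 6
step 5: r1 = 4, r2 = 3, r3 = -6
step 6: r1 = 4, r2 = 3, r3 = 6
step 7: r1 = 4, r2 = 3, r3 = 3
step 8: r1 = 4, r2 = 3, r3 = 0
step 9: r1 = -5, r2 = 3, r3 = 0
step 10: r1 = -5, r2 = 3, r3 = 3
step 11: r1 = 5, r2 = 3, r3 = 3
step 12: r1 = 5, r2 = 8, r3 = 3
step 13: r1 = 5, r2 = -8, r3 = 3
step 14: r1 = 5, r2 = -40, r3 = 3
step 15: r1 = 5, r2 = -35, r3 = 3
step 16: r1 = 5, r2 = 35, r3 = 3
The first disagreement with the log is at step 15, where the value should be r2 = -35.

step 15, r2 = -35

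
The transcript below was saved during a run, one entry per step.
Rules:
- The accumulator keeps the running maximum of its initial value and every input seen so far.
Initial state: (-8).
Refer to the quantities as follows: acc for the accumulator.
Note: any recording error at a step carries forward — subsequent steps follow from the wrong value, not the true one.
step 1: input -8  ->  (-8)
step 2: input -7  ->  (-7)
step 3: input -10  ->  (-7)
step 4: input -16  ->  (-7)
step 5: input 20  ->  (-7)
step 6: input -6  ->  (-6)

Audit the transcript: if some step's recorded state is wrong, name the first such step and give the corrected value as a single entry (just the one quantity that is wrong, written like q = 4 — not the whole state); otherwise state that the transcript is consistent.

Recomputing the run from the initial state:
step 1: acc = -8
step 2: acc = -7
step 3: acc = -7
step 4: acc = -7
step 5: acc = 20
step 6: acc = 20
The first disagreement with the transcript is at step 5, where the value should be acc = 20.

step 5, acc = 20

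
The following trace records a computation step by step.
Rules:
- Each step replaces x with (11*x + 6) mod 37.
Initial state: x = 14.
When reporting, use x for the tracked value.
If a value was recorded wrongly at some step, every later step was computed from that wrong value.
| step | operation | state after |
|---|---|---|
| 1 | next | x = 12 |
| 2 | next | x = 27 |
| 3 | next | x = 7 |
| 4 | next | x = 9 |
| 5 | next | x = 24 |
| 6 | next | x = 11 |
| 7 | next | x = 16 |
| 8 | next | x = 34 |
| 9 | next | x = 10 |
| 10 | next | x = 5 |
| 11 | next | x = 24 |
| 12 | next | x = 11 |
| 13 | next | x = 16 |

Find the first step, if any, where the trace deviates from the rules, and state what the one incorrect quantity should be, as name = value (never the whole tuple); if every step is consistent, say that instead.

step 5, x = 31

Step 1: x = (11*14 + 6) mod 37 = 12 — agrees with the trace.
Step 2: x = (11*12 + 6) mod 37 = 27 — checks out.
Step 3: x = (11*27 + 6) mod 37 = 7 — agrees with the trace.
Step 4: x = (11*7 + 6) mod 37 = 9 — checks out.
Step 5: x = (11*9 + 6) mod 37 = 31 — not what was recorded.
That makes step 5 the first incorrect line — x = 31 is what it should show.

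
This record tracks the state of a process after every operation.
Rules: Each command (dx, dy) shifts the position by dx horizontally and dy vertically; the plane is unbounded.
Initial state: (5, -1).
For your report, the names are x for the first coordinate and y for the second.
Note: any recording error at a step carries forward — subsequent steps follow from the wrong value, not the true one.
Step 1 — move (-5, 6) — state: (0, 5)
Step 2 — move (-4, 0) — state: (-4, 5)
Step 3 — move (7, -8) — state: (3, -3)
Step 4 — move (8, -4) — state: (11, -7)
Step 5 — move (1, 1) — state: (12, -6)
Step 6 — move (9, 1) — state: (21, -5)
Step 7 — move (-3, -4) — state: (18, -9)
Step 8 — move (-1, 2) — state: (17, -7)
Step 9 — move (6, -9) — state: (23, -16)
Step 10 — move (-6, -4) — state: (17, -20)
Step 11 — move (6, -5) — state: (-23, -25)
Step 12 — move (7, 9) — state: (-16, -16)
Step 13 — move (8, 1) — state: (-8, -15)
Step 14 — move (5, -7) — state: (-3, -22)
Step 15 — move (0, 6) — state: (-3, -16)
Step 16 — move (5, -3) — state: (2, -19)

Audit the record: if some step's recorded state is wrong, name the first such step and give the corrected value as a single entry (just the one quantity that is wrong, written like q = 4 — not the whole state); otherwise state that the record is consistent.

step 11, x = 23

Step 1: x = 5 + (-5) = 0, y = -1 + (6) = 5 — consistent with the record.
Step 2: x = 0 + (-4) = -4, y = 5 + (0) = 5 — confirmed correct.
Step 3: x = -4 + (7) = 3, y = 5 + (-8) = -3 — in agreement.
Step 4: x = 3 + (8) = 11, y = -3 + (-4) = -7 — no discrepancy.
Step 5: x = 11 + (1) = 12, y = -7 + (1) = -6 — verified.
Step 6: x = 12 + (9) = 21, y = -6 + (1) = -5 — consistent with the record.
Step 7: x = 21 + (-3) = 18, y = -5 + (-4) = -9 — same as recorded.
Step 8: x = 18 + (-1) = 17, y = -9 + (2) = -7 — exactly as logged.
Step 9: x = 17 + (6) = 23, y = -7 + (-9) = -16 — no discrepancy.
Step 10: x = 23 + (-6) = 17, y = -16 + (-4) = -20 — consistent with the record.
Step 11: x = 17 + (6) = 23, y = -20 + (-5) = -25 — the entry is off here.
So the first discrepancy is step 11, where the right value is x = 23.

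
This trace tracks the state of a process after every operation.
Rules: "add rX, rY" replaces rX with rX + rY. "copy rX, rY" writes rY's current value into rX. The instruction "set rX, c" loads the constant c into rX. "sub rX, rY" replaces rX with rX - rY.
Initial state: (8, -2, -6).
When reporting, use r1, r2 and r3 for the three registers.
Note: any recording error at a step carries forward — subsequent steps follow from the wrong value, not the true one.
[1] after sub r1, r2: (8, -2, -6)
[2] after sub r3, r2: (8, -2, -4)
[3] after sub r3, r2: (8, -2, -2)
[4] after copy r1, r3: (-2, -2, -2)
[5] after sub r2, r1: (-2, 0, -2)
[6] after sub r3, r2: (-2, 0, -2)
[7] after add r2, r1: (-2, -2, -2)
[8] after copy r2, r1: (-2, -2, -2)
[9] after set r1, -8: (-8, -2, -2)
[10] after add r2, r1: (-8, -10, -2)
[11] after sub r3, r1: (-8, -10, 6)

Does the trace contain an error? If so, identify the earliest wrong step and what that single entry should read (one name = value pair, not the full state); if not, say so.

step 1, r1 = 10

Recomputing the run from the initial state:
step 1: r1 = 10, r2 = -2, r3 = -6
step 2: r1 = 10, r2 = -2, r3 = -4
step 3: r1 = 10, r2 = -2, r3 = -2
step 4: r1 = -2, r2 = -2, r3 = -2
step 5: r1 = -2, r2 = 0, r3 = -2
step 6: r1 = -2, r2 = 0, r3 = -2
step 7: r1 = -2, r2 = -2, r3 = -2
step 8: r1 = -2, r2 = -2, r3 = -2
step 9: r1 = -8, r2 = -2, r3 = -2
step 10: r1 = -8, r2 = -10, r3 = -2
step 11: r1 = -8, r2 = -10, r3 = 6
The first disagreement with the trace is at step 1, where the value should be r1 = 10.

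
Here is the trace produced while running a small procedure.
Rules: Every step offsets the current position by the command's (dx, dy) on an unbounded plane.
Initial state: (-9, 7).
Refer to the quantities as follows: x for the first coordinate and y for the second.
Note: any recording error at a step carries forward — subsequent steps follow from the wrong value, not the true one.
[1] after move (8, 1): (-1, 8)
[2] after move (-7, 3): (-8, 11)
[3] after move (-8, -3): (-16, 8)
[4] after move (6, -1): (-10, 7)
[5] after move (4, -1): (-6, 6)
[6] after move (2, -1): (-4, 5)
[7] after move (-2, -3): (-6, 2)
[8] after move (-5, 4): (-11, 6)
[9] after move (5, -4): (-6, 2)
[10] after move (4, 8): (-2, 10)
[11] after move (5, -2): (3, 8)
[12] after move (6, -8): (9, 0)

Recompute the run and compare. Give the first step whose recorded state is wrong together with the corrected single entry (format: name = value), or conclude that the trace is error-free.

no error

1. x = -9 + (8) = -1, y = 7 + (1) = 8 (no discrepancy)
2. x = -1 + (-7) = -8, y = 8 + (3) = 11 (checks out)
3. x = -8 + (-8) = -16, y = 11 + (-3) = 8 (matches)
4. x = -16 + (6) = -10, y = 8 + (-1) = 7 (agrees with the trace)
5. x = -10 + (4) = -6, y = 7 + (-1) = 6 (confirmed correct)
6. x = -6 + (2) = -4, y = 6 + (-1) = 5 (in agreement)
7. x = -4 + (-2) = -6, y = 5 + (-3) = 2 (same as recorded)
8. x = -6 + (-5) = -11, y = 2 + (4) = 6 (no discrepancy)
9. x = -11 + (5) = -6, y = 6 + (-4) = 2 (same as recorded)
10. x = -6 + (4) = -2, y = 2 + (8) = 10 (exactly as logged)
11. x = -2 + (5) = 3, y = 10 + (-2) = 8 (exactly as logged)
12. x = 3 + (6) = 9, y = 8 + (-8) = 0 (checks out)
The whole run recomputes cleanly — no discrepancies.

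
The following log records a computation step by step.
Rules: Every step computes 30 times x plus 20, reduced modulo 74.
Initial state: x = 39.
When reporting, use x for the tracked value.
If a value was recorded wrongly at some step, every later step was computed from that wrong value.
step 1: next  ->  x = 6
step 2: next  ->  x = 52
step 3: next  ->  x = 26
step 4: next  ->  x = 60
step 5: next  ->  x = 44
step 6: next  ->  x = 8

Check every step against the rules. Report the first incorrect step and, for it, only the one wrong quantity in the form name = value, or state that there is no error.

Recomputing the run from the initial state:
step 1: x = 6
step 2: x = 52
step 3: x = 26
step 4: x = 60
step 5: x = 44
step 6: x = 8
This matches the log at every step.

no error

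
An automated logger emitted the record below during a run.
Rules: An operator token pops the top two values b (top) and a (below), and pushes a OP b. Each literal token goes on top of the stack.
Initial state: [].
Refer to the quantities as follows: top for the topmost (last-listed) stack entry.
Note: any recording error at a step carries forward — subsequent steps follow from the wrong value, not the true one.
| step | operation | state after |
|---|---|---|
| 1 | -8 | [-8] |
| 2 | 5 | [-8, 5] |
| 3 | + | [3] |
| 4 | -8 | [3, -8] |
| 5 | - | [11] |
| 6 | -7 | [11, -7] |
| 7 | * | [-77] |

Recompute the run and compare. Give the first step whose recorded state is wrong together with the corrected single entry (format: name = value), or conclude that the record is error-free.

step 3, top = -3

Recomputing the run from the initial state:
step 1: [-8]
step 2: [-8, 5]
step 3: [-3]
step 4: [-3, -8]
step 5: [5]
step 6: [5, -7]
step 7: [-35]
The first disagreement with the record is at step 3, where the value should be top = -3.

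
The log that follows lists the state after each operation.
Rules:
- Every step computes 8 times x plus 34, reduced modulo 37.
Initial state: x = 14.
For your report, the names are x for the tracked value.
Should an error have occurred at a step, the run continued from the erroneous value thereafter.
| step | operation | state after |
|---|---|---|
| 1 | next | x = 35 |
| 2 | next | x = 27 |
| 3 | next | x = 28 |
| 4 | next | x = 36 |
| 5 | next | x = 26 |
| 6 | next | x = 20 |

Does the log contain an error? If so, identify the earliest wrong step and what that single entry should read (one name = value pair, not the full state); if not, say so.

Recomputing the run from the initial state:
step 1: x = 35
step 2: x = 18
step 3: x = 30
step 4: x = 15
step 5: x = 6
step 6: x = 8
The first disagreement with the log is at step 2, where the value should be x = 18.

step 2, x = 18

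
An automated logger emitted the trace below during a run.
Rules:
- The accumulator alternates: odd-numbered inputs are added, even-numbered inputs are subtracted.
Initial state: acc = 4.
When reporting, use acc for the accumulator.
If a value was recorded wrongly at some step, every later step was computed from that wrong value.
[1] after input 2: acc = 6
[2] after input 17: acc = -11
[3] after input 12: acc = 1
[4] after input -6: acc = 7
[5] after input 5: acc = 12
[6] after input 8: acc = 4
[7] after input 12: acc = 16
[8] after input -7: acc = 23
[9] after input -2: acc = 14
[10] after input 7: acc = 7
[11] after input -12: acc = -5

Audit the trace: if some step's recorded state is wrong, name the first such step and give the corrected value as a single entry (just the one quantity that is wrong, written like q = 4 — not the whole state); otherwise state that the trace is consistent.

step 9, acc = 21

1. acc = 4 + 2 = 6 (confirmed correct)
2. acc = 6 - 17 = -11 (checks out)
3. acc = -11 + 12 = 1 (same as recorded)
4. acc = 1 - -6 = 7 (confirmed correct)
5. acc = 7 + 5 = 12 (consistent with the trace)
6. acc = 12 - 8 = 4 (matches)
7. acc = 4 + 12 = 16 (consistent with the trace)
8. acc = 16 - -7 = 23 (verified)
9. acc = 23 + -2 = 21 (the trace has a different value)
First deviation found at step 9; the corrected entry is acc = 21.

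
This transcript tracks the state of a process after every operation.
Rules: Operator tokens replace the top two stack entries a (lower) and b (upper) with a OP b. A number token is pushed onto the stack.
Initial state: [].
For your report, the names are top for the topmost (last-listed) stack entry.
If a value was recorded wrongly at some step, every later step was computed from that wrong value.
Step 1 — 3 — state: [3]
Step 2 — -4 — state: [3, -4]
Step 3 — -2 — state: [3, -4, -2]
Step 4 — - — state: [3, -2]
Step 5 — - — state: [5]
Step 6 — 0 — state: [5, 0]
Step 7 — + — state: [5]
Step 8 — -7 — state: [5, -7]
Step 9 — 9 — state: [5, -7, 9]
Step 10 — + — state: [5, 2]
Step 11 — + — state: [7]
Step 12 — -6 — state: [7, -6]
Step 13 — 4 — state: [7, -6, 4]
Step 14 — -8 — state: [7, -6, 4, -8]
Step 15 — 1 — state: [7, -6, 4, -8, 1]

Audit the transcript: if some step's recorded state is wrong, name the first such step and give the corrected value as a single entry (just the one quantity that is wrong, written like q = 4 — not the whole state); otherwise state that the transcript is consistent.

Recomputing the run from the initial state:
step 1: [3]
step 2: [3, -4]
step 3: [3, -4, -2]
step 4: [3, -2]
step 5: [5]
step 6: [5, 0]
step 7: [5]
step 8: [5, -7]
step 9: [5, -7, 9]
step 10: [5, 2]
step 11: [7]
step 12: [7, -6]
step 13: [7, -6, 4]
step 14: [7, -6, 4, -8]
step 15: [7, -6, 4, -8, 1]
This matches the transcript at every step.

no error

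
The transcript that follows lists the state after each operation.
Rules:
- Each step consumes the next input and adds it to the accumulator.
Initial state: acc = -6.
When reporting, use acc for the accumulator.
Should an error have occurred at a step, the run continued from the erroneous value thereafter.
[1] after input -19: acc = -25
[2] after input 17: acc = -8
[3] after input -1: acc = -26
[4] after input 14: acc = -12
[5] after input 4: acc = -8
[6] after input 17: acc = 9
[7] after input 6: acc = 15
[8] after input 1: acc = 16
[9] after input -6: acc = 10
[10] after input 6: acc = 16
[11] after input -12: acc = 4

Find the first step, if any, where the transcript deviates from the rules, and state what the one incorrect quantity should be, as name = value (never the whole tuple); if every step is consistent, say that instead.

Recomputing the run from the initial state:
step 1: acc = -25
step 2: acc = -8
step 3: acc = -9
step 4: acc = 5
step 5: acc = 9
step 6: acc = 26
step 7: acc = 32
step 8: acc = 33
step 9: acc = 27
step 10: acc = 33
step 11: acc = 21
The first disagreement with the transcript is at step 3, where the value should be acc = -9.

step 3, acc = -9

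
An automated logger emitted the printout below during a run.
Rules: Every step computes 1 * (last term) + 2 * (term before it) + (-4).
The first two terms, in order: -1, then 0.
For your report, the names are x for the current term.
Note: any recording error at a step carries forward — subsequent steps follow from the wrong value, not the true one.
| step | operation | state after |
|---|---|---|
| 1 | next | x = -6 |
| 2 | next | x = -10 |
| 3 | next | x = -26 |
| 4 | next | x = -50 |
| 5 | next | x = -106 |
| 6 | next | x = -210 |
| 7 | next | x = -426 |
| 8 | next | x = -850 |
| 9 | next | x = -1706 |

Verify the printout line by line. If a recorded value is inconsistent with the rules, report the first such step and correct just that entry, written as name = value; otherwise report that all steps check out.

no error

Recomputing the run from the initial state:
step 1: x = -6
step 2: x = -10
step 3: x = -26
step 4: x = -50
step 5: x = -106
step 6: x = -210
step 7: x = -426
step 8: x = -850
step 9: x = -1706
This matches the printout at every step.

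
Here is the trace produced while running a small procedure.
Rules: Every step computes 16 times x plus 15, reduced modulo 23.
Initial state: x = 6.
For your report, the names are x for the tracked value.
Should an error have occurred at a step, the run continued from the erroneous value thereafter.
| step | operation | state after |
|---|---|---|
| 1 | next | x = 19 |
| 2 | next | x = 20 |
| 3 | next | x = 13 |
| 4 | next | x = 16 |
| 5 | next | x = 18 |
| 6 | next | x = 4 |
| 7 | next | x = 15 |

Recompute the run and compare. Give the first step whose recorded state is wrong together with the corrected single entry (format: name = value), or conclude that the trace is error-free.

step 7, x = 10

step 1: x = (16*6 + 15) mod 23 = 19 -> checks out
step 2: x = (16*19 + 15) mod 23 = 20 -> confirmed correct
step 3: x = (16*20 + 15) mod 23 = 13 -> verified
step 4: x = (16*13 + 15) mod 23 = 16 -> matches
step 5: x = (16*16 + 15) mod 23 = 18 -> matches
step 6: x = (16*18 + 15) mod 23 = 4 -> matches
step 7: x = (16*4 + 15) mod 23 = 10 -> this is not what the trace shows
First deviation found at step 7; the corrected entry is x = 10.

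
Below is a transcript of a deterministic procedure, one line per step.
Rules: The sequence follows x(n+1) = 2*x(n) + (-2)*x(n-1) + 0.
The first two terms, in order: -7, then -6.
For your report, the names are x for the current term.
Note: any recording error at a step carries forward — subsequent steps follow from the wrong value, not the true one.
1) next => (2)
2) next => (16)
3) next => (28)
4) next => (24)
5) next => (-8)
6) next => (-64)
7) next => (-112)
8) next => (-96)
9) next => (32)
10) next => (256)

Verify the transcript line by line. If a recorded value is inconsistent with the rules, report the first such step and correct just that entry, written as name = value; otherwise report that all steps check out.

no error

1. x = 2*(-6) + (-2)*(-7) + (0) = 2 (no discrepancy)
2. x = 2*(2) + (-2)*(-6) + (0) = 16 (same as recorded)
3. x = 2*(16) + (-2)*(2) + (0) = 28 (verified)
4. x = 2*(28) + (-2)*(16) + (0) = 24 (exactly as logged)
5. x = 2*(24) + (-2)*(28) + (0) = -8 (exactly as logged)
6. x = 2*(-8) + (-2)*(24) + (0) = -64 (exactly as logged)
7. x = 2*(-64) + (-2)*(-8) + (0) = -112 (same as recorded)
8. x = 2*(-112) + (-2)*(-64) + (0) = -96 (confirmed correct)
9. x = 2*(-96) + (-2)*(-112) + (0) = 32 (exactly as logged)
10. x = 2*(32) + (-2)*(-96) + (0) = 256 (verified)
All entries verified; no error found.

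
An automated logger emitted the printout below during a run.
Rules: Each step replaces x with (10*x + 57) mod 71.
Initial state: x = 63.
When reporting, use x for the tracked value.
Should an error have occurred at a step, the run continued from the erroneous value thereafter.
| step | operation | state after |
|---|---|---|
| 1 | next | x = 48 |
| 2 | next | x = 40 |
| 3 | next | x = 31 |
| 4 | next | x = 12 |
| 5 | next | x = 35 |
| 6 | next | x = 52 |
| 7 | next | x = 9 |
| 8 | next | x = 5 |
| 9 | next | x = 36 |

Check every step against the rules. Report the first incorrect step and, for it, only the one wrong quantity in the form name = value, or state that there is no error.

no error

step 1: x = (10*63 + 57) mod 71 = 48 -> consistent with the printout
step 2: x = (10*48 + 57) mod 71 = 40 -> no discrepancy
step 3: x = (10*40 + 57) mod 71 = 31 -> consistent with the printout
step 4: x = (10*31 + 57) mod 71 = 12 -> matches
step 5: x = (10*12 + 57) mod 71 = 35 -> checks out
step 6: x = (10*35 + 57) mod 71 = 52 -> verified
step 7: x = (10*52 + 57) mod 71 = 9 -> consistent with the printout
step 8: x = (10*9 + 57) mod 71 = 5 -> matches
step 9: x = (10*5 + 57) mod 71 = 36 -> agrees with the printout
Nothing is out of place; the run is error-free.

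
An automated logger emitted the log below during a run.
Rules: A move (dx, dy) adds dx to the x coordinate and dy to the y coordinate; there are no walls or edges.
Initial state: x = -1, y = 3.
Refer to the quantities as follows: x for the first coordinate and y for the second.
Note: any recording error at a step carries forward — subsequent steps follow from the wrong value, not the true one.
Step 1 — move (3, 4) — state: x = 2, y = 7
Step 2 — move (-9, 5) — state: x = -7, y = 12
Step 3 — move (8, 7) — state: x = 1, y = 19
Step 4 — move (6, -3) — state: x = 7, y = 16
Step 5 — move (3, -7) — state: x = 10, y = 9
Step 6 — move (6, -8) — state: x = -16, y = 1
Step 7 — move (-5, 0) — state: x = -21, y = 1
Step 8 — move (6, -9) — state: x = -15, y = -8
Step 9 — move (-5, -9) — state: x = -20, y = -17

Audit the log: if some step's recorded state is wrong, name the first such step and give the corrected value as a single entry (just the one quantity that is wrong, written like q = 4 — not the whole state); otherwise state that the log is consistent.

step 1: x = -1 + (3) = 2, y = 3 + (4) = 7 -> verified
step 2: x = 2 + (-9) = -7, y = 7 + (5) = 12 -> verified
step 3: x = -7 + (8) = 1, y = 12 + (7) = 19 -> confirmed correct
step 4: x = 1 + (6) = 7, y = 19 + (-3) = 16 -> agrees with the log
step 5: x = 7 + (3) = 10, y = 16 + (-7) = 9 -> no discrepancy
step 6: x = 10 + (6) = 16, y = 9 + (-8) = 1 -> this is not what the log shows
First incorrect step: 6; the correct value is x = 16.

step 6, x = 16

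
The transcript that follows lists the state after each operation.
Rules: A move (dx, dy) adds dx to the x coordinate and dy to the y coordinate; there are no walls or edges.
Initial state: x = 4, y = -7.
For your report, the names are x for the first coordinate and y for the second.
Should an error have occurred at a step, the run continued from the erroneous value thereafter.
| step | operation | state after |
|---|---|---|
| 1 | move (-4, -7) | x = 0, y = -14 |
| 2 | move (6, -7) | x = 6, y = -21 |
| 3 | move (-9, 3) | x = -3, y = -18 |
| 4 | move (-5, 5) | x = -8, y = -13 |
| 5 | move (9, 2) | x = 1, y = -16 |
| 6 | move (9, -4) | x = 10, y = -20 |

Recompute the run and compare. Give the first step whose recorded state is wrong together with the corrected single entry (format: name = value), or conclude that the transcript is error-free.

Step 1: x = 4 + (-4) = 0, y = -7 + (-7) = -14 — same as recorded.
Step 2: x = 0 + (6) = 6, y = -14 + (-7) = -21 — exactly as logged.
Step 3: x = 6 + (-9) = -3, y = -21 + (3) = -18 — matches.
Step 4: x = -3 + (-5) = -8, y = -18 + (5) = -13 — matches.
Step 5: x = -8 + (9) = 1, y = -13 + (2) = -11 — not what was recorded.
That makes step 5 the first incorrect line — y = -11 is what it should show.

step 5, y = -11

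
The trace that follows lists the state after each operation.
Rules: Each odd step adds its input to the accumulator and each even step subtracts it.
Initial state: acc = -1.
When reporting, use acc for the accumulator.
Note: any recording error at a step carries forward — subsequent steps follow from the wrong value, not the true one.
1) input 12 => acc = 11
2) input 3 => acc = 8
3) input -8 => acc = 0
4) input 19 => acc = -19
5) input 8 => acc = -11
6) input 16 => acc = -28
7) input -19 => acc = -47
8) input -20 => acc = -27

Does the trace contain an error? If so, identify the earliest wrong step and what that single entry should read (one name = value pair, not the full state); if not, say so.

step 6, acc = -27

1. acc = -1 + 12 = 11 (confirmed correct)
2. acc = 11 - 3 = 8 (agrees with the trace)
3. acc = 8 + -8 = 0 (agrees with the trace)
4. acc = 0 - 19 = -19 (checks out)
5. acc = -19 + 8 = -11 (checks out)
6. acc = -11 - 16 = -27 (the recorded entry deviates here)
Conclusion: step 6 carries the first error; the entry should be acc = -27.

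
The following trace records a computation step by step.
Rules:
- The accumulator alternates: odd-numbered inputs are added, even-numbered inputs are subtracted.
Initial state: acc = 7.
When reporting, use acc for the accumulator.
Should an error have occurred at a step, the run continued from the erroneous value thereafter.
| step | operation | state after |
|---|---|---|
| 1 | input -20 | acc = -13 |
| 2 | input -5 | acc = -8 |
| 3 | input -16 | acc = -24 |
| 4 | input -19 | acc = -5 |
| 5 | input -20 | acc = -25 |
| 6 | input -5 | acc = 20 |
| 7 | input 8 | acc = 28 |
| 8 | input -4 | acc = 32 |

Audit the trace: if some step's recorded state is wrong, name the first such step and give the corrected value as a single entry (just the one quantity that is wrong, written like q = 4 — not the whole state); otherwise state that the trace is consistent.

step 1: acc = 7 + -20 = -13 -> in agreement
step 2: acc = -13 - -5 = -8 -> same as recorded
step 3: acc = -8 + -16 = -24 -> verified
step 4: acc = -24 - -19 = -5 -> confirmed correct
step 5: acc = -5 + -20 = -25 -> exactly as logged
step 6: acc = -25 - -5 = -20 -> the recorded entry deviates here
Step 6 is the first one off; corrected, acc = -20.

step 6, acc = -20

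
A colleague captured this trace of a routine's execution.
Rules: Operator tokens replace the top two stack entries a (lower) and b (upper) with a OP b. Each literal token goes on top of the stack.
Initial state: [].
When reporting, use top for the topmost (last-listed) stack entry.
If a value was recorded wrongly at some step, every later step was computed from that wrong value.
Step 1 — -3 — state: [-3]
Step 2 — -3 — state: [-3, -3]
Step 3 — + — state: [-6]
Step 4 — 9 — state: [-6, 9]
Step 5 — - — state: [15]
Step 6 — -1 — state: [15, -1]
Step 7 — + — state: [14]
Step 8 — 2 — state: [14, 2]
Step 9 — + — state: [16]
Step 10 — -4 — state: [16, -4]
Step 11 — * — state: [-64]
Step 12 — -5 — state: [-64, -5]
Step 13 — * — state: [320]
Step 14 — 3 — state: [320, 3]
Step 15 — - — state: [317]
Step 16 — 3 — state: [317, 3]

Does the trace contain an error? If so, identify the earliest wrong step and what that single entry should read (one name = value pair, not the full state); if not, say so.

step 5, top = -15

Step 1: push -3: top = -3 — no discrepancy.
Step 2: push -3: top = -3 — consistent with the trace.
Step 3: -3 + -3 = -6 — in agreement.
Step 4: push 9: top = 9 — checks out.
Step 5: -6 - 9 = -15 — first mismatch against the trace.
The audit stops at step 5: the recorded entry is wrong and should be top = -15.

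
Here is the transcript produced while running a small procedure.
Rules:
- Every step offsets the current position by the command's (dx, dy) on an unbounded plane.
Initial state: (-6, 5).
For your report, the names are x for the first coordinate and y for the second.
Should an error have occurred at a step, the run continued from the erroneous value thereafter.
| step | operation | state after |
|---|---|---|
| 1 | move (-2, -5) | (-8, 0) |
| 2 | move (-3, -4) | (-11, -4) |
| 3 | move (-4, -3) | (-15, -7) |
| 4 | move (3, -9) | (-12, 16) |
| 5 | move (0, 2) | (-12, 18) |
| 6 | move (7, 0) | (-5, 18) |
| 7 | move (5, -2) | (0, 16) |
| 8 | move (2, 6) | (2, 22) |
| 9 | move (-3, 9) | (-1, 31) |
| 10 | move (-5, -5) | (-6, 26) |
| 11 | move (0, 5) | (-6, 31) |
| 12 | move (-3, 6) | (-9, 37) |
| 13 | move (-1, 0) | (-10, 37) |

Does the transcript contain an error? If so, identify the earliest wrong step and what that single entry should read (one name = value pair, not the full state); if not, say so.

1. x = -6 + (-2) = -8, y = 5 + (-5) = 0 (exactly as logged)
2. x = -8 + (-3) = -11, y = 0 + (-4) = -4 (in agreement)
3. x = -11 + (-4) = -15, y = -4 + (-3) = -7 (verified)
4. x = -15 + (3) = -12, y = -7 + (-9) = -16 (the transcript has a different value)
Conclusion: step 4 carries the first error; the entry should be y = -16.

step 4, y = -16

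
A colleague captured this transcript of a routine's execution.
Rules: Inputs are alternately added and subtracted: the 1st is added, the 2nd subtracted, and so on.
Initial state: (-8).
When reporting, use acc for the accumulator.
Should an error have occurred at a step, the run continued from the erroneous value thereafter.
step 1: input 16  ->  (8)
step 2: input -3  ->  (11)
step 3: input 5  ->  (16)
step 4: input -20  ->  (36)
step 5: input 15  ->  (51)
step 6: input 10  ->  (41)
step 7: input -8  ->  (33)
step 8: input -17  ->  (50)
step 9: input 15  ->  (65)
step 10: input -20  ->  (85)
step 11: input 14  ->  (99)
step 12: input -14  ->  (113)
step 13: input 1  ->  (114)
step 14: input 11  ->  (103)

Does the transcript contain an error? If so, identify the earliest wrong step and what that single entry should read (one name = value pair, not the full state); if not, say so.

no error

1. acc = -8 + 16 = 8 (verified)
2. acc = 8 - -3 = 11 (exactly as logged)
3. acc = 11 + 5 = 16 (no discrepancy)
4. acc = 16 - -20 = 36 (agrees with the transcript)
5. acc = 36 + 15 = 51 (consistent with the transcript)
6. acc = 51 - 10 = 41 (in agreement)
7. acc = 41 + -8 = 33 (confirmed correct)
8. acc = 33 - -17 = 50 (no discrepancy)
9. acc = 50 + 15 = 65 (in agreement)
10. acc = 65 - -20 = 85 (consistent with the transcript)
11. acc = 85 + 14 = 99 (checks out)
12. acc = 99 - -14 = 113 (verified)
13. acc = 113 + 1 = 114 (confirmed correct)
14. acc = 114 - 11 = 103 (consistent with the transcript)
All entries verified; no error found.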